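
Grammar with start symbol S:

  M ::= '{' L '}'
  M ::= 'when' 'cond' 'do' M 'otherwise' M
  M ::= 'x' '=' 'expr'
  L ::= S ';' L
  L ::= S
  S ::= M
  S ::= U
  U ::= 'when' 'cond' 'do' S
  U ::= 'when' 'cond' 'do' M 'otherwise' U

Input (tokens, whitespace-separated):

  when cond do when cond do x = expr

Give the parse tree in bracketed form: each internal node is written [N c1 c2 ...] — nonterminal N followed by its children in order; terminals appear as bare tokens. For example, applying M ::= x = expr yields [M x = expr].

S
U
when cond do S
when cond do U
when cond do when cond do S
when cond do when cond do M
when cond do when cond do x = expr

[S [U when cond do [S [U when cond do [S [M x = expr]]]]]]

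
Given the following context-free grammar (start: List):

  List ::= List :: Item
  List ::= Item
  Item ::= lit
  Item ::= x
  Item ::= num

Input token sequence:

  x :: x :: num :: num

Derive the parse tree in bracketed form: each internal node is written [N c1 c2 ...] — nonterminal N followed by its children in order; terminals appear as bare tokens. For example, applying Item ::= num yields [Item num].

List
List :: Item
List :: Item :: Item
List :: Item :: Item :: Item
Item :: Item :: Item :: Item
x :: Item :: Item :: Item
x :: x :: Item :: Item
x :: x :: num :: Item
x :: x :: num :: num

[List [List [List [List [Item x]] :: [Item x]] :: [Item num]] :: [Item num]]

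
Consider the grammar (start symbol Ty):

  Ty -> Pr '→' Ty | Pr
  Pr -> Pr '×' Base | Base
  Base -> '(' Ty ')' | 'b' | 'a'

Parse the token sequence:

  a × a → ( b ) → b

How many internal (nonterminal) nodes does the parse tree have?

[Ty [Pr [Pr [Base a]] × [Base a]] → [Ty [Pr [Base ( [Ty [Pr [Base b]]] )]] → [Ty [Pr [Base b]]]]]

14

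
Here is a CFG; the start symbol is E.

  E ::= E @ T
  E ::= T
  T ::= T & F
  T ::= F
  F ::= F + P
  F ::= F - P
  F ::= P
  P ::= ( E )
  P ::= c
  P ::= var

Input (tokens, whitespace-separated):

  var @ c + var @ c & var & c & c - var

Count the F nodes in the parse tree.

[E [E [E [T [F [P var]]]] @ [T [F [F [P c]] + [P var]]]] @ [T [T [T [T [F [P c]]] & [F [P var]]] & [F [P c]]] & [F [F [P c]] - [P var]]]]

8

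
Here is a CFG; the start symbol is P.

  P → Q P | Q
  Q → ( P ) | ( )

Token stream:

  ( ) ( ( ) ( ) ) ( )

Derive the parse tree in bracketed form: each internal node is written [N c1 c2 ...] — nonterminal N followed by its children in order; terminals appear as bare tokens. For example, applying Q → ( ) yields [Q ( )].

P
Q P
( ) P
( ) Q P
( ) ( P ) P
( ) ( Q P ) P
( ) ( ( ) P ) P
( ) ( ( ) Q ) P
( ) ( ( ) ( ) ) P
( ) ( ( ) ( ) ) Q
( ) ( ( ) ( ) ) ( )

[P [Q ( )] [P [Q ( [P [Q ( )] [P [Q ( )]]] )] [P [Q ( )]]]]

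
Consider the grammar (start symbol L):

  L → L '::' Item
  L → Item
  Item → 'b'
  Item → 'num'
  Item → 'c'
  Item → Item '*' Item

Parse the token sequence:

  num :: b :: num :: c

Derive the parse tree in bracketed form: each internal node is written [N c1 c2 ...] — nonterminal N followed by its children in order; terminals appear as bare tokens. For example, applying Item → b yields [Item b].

[L [L [L [L [Item num]] :: [Item b]] :: [Item num]] :: [Item c]]

L
L :: Item
L :: Item :: Item
L :: Item :: Item :: Item
Item :: Item :: Item :: Item
num :: Item :: Item :: Item
num :: b :: Item :: Item
num :: b :: num :: Item
num :: b :: num :: c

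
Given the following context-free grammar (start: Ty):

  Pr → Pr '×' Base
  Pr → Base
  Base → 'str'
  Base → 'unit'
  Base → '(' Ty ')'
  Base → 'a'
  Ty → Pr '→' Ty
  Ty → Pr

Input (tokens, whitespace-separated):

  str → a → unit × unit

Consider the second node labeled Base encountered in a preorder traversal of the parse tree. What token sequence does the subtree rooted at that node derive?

[Ty [Pr [Base str]] → [Ty [Pr [Base a]] → [Ty [Pr [Pr [Base unit]] × [Base unit]]]]]

a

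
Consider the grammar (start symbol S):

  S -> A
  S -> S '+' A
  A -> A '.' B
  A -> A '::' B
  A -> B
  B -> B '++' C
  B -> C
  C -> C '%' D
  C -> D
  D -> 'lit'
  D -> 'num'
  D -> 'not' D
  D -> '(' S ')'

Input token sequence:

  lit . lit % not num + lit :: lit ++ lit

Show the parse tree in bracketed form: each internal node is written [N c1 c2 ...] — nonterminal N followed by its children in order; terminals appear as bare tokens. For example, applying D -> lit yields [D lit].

[S [S [A [A [B [C [D lit]]]] . [B [C [C [D lit]] % [D not [D num]]]]]] + [A [A [B [C [D lit]]]] :: [B [B [C [D lit]]] ++ [C [D lit]]]]]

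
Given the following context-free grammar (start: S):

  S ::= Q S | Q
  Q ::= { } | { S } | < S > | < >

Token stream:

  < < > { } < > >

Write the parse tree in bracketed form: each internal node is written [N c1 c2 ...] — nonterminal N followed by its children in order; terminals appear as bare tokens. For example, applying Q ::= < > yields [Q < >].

S
Q
< S >
< Q S >
< < > S >
< < > Q S >
< < > { } S >
< < > { } Q >
< < > { } < > >

[S [Q < [S [Q < >] [S [Q { }] [S [Q < >]]]] >]]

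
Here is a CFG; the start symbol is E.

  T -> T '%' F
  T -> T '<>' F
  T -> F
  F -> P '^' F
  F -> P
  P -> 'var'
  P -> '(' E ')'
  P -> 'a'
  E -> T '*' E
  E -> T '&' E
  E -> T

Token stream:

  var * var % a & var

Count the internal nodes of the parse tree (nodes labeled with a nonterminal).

15

[E [T [F [P var]]] * [E [T [T [F [P var]]] % [F [P a]]] & [E [T [F [P var]]]]]]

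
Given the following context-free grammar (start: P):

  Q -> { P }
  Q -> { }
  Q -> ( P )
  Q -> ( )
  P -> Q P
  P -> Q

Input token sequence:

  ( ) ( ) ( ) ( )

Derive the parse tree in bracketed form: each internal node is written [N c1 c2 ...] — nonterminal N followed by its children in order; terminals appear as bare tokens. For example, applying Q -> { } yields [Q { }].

P
Q P
( ) P
( ) Q P
( ) ( ) P
( ) ( ) Q P
( ) ( ) ( ) P
( ) ( ) ( ) Q
( ) ( ) ( ) ( )

[P [Q ( )] [P [Q ( )] [P [Q ( )] [P [Q ( )]]]]]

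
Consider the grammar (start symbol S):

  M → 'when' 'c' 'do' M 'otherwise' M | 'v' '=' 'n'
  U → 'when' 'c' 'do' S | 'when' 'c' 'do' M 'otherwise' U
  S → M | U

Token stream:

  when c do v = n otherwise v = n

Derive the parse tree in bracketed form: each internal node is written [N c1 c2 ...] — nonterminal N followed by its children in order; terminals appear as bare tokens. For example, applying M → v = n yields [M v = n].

S
M
when c do M otherwise M
when c do v = n otherwise M
when c do v = n otherwise v = n

[S [M when c do [M v = n] otherwise [M v = n]]]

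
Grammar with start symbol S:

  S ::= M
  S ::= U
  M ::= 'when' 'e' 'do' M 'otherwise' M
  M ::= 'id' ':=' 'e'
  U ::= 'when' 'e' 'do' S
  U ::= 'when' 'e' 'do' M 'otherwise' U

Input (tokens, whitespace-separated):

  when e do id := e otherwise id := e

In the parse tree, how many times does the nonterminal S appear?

1

[S [M when e do [M id := e] otherwise [M id := e]]]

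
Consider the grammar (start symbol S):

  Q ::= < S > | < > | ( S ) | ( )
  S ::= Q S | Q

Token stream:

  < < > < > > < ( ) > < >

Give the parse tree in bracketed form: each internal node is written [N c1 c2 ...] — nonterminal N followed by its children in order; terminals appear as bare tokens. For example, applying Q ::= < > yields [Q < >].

S
Q S
< S > S
< Q S > S
< < > S > S
< < > Q > S
< < > < > > S
< < > < > > Q S
< < > < > > < S > S
< < > < > > < Q > S
< < > < > > < ( ) > S
< < > < > > < ( ) > Q
< < > < > > < ( ) > < >

[S [Q < [S [Q < >] [S [Q < >]]] >] [S [Q < [S [Q ( )]] >] [S [Q < >]]]]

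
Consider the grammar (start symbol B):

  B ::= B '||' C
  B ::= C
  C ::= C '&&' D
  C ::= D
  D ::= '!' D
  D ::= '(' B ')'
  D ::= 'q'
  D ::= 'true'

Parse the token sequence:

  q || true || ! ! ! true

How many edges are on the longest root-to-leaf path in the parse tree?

6

[B [B [B [C [D q]]] || [C [D true]]] || [C [D ! [D ! [D ! [D true]]]]]]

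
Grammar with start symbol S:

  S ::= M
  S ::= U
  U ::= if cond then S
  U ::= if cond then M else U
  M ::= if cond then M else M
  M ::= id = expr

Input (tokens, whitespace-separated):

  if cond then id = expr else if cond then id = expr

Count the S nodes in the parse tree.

2

[S [U if cond then [M id = expr] else [U if cond then [S [M id = expr]]]]]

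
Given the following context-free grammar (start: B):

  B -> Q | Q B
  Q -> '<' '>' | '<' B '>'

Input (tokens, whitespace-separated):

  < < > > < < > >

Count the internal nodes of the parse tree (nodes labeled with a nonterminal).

8

[B [Q < [B [Q < >]] >] [B [Q < [B [Q < >]] >]]]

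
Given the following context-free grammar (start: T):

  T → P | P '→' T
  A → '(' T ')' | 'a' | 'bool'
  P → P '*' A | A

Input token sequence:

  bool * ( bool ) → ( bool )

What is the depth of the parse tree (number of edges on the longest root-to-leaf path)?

[T [P [P [A bool]] * [A ( [T [P [A bool]]] )]] → [T [P [A ( [T [P [A bool]]] )]]]]

7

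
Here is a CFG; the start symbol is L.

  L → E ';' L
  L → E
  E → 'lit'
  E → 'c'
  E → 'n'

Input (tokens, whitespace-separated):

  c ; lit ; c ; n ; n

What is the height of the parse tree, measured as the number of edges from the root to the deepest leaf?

[L [E c] ; [L [E lit] ; [L [E c] ; [L [E n] ; [L [E n]]]]]]

6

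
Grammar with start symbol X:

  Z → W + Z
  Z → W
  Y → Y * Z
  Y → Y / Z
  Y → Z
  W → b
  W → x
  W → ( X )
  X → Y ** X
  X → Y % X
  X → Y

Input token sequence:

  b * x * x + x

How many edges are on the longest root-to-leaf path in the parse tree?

[X [Y [Y [Y [Z [W b]]] * [Z [W x]]] * [Z [W x] + [Z [W x]]]]]

6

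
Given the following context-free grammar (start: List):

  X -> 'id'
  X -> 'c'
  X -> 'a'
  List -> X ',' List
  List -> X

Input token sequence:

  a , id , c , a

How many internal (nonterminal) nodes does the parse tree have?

[List [X a] , [List [X id] , [List [X c] , [List [X a]]]]]

8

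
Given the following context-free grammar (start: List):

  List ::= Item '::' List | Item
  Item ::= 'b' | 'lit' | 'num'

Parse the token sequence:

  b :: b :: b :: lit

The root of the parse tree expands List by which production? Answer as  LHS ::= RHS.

[List [Item b] :: [List [Item b] :: [List [Item b] :: [List [Item lit]]]]]

List ::= Item '::' List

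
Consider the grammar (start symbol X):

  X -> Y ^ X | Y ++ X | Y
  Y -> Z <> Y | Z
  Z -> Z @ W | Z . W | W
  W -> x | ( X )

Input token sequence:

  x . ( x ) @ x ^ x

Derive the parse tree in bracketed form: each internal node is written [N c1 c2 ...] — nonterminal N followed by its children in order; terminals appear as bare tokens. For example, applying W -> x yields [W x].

X
Y ^ X
Z ^ X
Z @ W ^ X
Z . W @ W ^ X
W . W @ W ^ X
x . W @ W ^ X
x . ( X ) @ W ^ X
x . ( Y ) @ W ^ X
x . ( Z ) @ W ^ X
x . ( W ) @ W ^ X
x . ( x ) @ W ^ X
x . ( x ) @ x ^ X
x . ( x ) @ x ^ Y
x . ( x ) @ x ^ Z
x . ( x ) @ x ^ W
x . ( x ) @ x ^ x

[X [Y [Z [Z [Z [W x]] . [W ( [X [Y [Z [W x]]]] )]] @ [W x]]] ^ [X [Y [Z [W x]]]]]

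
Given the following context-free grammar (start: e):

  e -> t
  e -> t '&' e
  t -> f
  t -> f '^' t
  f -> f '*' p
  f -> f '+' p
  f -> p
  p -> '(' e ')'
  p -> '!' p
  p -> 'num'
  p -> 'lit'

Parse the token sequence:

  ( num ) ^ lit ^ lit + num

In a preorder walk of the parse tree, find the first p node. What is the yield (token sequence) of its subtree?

( num )

[e [t [f [p ( [e [t [f [p num]]]] )]] ^ [t [f [p lit]] ^ [t [f [f [p lit]] + [p num]]]]]]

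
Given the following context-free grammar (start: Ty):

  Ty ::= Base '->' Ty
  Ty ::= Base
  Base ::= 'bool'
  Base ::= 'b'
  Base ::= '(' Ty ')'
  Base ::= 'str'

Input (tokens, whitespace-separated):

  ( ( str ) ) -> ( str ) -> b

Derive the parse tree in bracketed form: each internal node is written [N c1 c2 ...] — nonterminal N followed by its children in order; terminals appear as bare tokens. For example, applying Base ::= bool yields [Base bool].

Ty
Base -> Ty
( Ty ) -> Ty
( Base ) -> Ty
( ( Ty ) ) -> Ty
( ( Base ) ) -> Ty
( ( str ) ) -> Ty
( ( str ) ) -> Base -> Ty
( ( str ) ) -> ( Ty ) -> Ty
( ( str ) ) -> ( Base ) -> Ty
( ( str ) ) -> ( str ) -> Ty
( ( str ) ) -> ( str ) -> Base
( ( str ) ) -> ( str ) -> b

[Ty [Base ( [Ty [Base ( [Ty [Base str]] )]] )] -> [Ty [Base ( [Ty [Base str]] )] -> [Ty [Base b]]]]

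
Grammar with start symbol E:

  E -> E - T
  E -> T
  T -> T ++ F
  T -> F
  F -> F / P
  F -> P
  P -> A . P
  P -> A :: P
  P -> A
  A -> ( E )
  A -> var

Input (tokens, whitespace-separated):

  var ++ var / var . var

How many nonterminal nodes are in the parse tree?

14

[E [T [T [F [P [A var]]]] ++ [F [F [P [A var]]] / [P [A var] . [P [A var]]]]]]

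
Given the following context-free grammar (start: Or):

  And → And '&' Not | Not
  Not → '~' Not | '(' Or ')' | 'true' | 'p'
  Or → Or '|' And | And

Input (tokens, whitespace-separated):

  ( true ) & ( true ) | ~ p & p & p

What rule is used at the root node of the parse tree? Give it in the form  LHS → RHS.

[Or [Or [And [And [Not ( [Or [And [Not true]]] )]] & [Not ( [Or [And [Not true]]] )]]] | [And [And [And [Not ~ [Not p]]] & [Not p]] & [Not p]]]

Or → Or '|' And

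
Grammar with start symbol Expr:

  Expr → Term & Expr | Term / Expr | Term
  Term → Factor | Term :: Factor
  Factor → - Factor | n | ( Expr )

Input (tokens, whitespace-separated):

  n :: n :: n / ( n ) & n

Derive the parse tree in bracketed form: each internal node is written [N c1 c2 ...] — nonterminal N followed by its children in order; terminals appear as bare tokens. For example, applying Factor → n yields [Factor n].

[Expr [Term [Term [Term [Factor n]] :: [Factor n]] :: [Factor n]] / [Expr [Term [Factor ( [Expr [Term [Factor n]]] )]] & [Expr [Term [Factor n]]]]]

Expr
Term / Expr
Term :: Factor / Expr
Term :: Factor :: Factor / Expr
Factor :: Factor :: Factor / Expr
n :: Factor :: Factor / Expr
n :: n :: Factor / Expr
n :: n :: n / Expr
n :: n :: n / Term & Expr
n :: n :: n / Factor & Expr
n :: n :: n / ( Expr ) & Expr
n :: n :: n / ( Term ) & Expr
n :: n :: n / ( Factor ) & Expr
n :: n :: n / ( n ) & Expr
n :: n :: n / ( n ) & Term
n :: n :: n / ( n ) & Factor
n :: n :: n / ( n ) & n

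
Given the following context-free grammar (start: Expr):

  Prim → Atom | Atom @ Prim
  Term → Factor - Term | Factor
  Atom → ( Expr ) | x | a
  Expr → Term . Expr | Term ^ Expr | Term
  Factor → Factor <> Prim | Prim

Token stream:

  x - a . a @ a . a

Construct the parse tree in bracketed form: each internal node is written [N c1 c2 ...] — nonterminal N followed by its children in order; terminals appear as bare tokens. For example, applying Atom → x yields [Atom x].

[Expr [Term [Factor [Prim [Atom x]]] - [Term [Factor [Prim [Atom a]]]]] . [Expr [Term [Factor [Prim [Atom a] @ [Prim [Atom a]]]]] . [Expr [Term [Factor [Prim [Atom a]]]]]]]

Expr
Term . Expr
Factor - Term . Expr
Prim - Term . Expr
Atom - Term . Expr
x - Term . Expr
x - Factor . Expr
x - Prim . Expr
x - Atom . Expr
x - a . Expr
x - a . Term . Expr
x - a . Factor . Expr
x - a . Prim . Expr
x - a . Atom @ Prim . Expr
x - a . a @ Prim . Expr
x - a . a @ Atom . Expr
x - a . a @ a . Expr
x - a . a @ a . Term
x - a . a @ a . Factor
x - a . a @ a . Prim
x - a . a @ a . Atom
x - a . a @ a . a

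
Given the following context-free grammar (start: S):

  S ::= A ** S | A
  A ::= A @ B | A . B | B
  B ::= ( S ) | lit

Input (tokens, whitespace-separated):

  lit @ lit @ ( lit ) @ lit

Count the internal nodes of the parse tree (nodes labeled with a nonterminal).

12

[S [A [A [A [A [B lit]] @ [B lit]] @ [B ( [S [A [B lit]]] )]] @ [B lit]]]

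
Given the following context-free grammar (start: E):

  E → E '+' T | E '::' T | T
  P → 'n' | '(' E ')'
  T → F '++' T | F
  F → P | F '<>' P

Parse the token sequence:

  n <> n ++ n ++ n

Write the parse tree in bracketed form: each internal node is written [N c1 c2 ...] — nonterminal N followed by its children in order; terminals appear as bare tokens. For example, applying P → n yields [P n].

[E [T [F [F [P n]] <> [P n]] ++ [T [F [P n]] ++ [T [F [P n]]]]]]

E
T
F ++ T
F <> P ++ T
P <> P ++ T
n <> P ++ T
n <> n ++ T
n <> n ++ F ++ T
n <> n ++ P ++ T
n <> n ++ n ++ T
n <> n ++ n ++ F
n <> n ++ n ++ P
n <> n ++ n ++ n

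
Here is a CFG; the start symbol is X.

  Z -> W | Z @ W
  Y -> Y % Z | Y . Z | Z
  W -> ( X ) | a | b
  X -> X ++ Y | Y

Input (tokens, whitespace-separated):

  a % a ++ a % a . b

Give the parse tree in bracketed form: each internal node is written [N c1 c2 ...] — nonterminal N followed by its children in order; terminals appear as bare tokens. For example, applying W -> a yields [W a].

X
X ++ Y
Y ++ Y
Y % Z ++ Y
Z % Z ++ Y
W % Z ++ Y
a % Z ++ Y
a % W ++ Y
a % a ++ Y
a % a ++ Y . Z
a % a ++ Y % Z . Z
a % a ++ Z % Z . Z
a % a ++ W % Z . Z
a % a ++ a % Z . Z
a % a ++ a % W . Z
a % a ++ a % a . Z
a % a ++ a % a . W
a % a ++ a % a . b

[X [X [Y [Y [Z [W a]]] % [Z [W a]]]] ++ [Y [Y [Y [Z [W a]]] % [Z [W a]]] . [Z [W b]]]]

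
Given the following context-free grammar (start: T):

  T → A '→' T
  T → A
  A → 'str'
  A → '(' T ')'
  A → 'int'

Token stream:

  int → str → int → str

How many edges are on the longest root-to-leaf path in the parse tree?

5

[T [A int] → [T [A str] → [T [A int] → [T [A str]]]]]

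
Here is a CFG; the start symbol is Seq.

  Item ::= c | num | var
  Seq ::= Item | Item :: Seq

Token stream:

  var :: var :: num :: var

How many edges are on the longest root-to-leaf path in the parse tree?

[Seq [Item var] :: [Seq [Item var] :: [Seq [Item num] :: [Seq [Item var]]]]]

5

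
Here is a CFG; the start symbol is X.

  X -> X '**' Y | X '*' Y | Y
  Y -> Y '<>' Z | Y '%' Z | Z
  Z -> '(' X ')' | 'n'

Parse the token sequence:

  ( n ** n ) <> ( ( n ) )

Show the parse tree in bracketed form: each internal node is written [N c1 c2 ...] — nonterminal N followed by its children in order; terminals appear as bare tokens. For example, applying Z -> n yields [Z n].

X
Y
Y <> Z
Z <> Z
( X ) <> Z
( X ** Y ) <> Z
( Y ** Y ) <> Z
( Z ** Y ) <> Z
( n ** Y ) <> Z
( n ** Z ) <> Z
( n ** n ) <> Z
( n ** n ) <> ( X )
( n ** n ) <> ( Y )
( n ** n ) <> ( Z )
( n ** n ) <> ( ( X ) )
( n ** n ) <> ( ( Y ) )
( n ** n ) <> ( ( Z ) )
( n ** n ) <> ( ( n ) )

[X [Y [Y [Z ( [X [X [Y [Z n]]] ** [Y [Z n]]] )]] <> [Z ( [X [Y [Z ( [X [Y [Z n]]] )]]] )]]]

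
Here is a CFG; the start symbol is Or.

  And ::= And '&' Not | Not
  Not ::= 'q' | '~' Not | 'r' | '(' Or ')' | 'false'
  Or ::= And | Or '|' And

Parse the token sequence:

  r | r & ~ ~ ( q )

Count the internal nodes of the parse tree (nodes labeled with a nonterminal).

[Or [Or [And [Not r]]] | [And [And [Not r]] & [Not ~ [Not ~ [Not ( [Or [And [Not q]]] )]]]]]

13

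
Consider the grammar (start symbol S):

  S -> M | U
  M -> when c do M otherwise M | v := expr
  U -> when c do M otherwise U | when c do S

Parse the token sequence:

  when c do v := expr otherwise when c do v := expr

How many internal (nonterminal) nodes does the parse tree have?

6

[S [U when c do [M v := expr] otherwise [U when c do [S [M v := expr]]]]]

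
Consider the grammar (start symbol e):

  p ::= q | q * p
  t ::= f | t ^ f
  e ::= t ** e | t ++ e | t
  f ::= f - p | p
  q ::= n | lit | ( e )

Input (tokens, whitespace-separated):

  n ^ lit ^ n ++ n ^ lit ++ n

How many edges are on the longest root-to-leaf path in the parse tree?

[e [t [t [t [f [p [q n]]]] ^ [f [p [q lit]]]] ^ [f [p [q n]]]] ++ [e [t [t [f [p [q n]]]] ^ [f [p [q lit]]]] ++ [e [t [f [p [q n]]]]]]]

7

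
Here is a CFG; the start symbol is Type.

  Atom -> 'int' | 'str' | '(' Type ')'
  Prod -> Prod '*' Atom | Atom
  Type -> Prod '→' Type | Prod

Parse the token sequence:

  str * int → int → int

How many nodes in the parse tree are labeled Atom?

[Type [Prod [Prod [Atom str]] * [Atom int]] → [Type [Prod [Atom int]] → [Type [Prod [Atom int]]]]]

4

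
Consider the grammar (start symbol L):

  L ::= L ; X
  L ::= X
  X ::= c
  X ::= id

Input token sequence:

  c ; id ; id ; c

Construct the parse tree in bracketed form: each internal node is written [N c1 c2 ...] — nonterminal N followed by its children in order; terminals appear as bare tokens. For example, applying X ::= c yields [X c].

L
L ; X
L ; X ; X
L ; X ; X ; X
X ; X ; X ; X
c ; X ; X ; X
c ; id ; X ; X
c ; id ; id ; X
c ; id ; id ; c

[L [L [L [L [X c]] ; [X id]] ; [X id]] ; [X c]]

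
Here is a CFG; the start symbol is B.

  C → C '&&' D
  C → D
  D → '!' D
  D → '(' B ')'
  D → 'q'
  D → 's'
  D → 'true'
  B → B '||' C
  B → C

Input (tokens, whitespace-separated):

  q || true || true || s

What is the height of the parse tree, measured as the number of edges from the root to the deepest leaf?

6

[B [B [B [B [C [D q]]] || [C [D true]]] || [C [D true]]] || [C [D s]]]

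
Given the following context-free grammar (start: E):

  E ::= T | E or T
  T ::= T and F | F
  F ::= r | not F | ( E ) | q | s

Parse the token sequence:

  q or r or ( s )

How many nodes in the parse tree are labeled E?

[E [E [E [T [F q]]] or [T [F r]]] or [T [F ( [E [T [F s]]] )]]]

4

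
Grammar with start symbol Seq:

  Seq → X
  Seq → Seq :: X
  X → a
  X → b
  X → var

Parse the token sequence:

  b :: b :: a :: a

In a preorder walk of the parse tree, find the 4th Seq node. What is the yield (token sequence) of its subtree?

[Seq [Seq [Seq [Seq [X b]] :: [X b]] :: [X a]] :: [X a]]

b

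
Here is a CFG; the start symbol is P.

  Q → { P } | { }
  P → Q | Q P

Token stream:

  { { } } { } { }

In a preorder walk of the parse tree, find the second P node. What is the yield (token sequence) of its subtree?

{ }

[P [Q { [P [Q { }]] }] [P [Q { }] [P [Q { }]]]]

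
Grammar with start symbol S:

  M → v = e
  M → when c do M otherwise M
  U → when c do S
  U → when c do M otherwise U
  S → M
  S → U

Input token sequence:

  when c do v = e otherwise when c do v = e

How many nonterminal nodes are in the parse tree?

[S [U when c do [M v = e] otherwise [U when c do [S [M v = e]]]]]

6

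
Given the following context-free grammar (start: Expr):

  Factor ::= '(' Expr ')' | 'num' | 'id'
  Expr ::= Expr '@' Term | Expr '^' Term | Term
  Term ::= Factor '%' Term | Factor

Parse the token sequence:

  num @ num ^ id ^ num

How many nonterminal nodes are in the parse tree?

12

[Expr [Expr [Expr [Expr [Term [Factor num]]] @ [Term [Factor num]]] ^ [Term [Factor id]]] ^ [Term [Factor num]]]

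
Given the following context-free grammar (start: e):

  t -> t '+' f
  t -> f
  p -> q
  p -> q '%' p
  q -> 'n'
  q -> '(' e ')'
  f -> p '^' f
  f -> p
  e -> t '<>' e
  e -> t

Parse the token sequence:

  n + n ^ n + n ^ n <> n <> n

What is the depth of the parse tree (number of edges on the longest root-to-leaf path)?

7

[e [t [t [t [f [p [q n]]]] + [f [p [q n]] ^ [f [p [q n]]]]] + [f [p [q n]] ^ [f [p [q n]]]]] <> [e [t [f [p [q n]]]] <> [e [t [f [p [q n]]]]]]]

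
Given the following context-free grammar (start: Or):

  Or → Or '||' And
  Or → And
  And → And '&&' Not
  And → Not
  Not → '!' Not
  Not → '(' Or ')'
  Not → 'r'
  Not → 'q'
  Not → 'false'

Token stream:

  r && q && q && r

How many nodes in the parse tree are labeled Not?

[Or [And [And [And [And [Not r]] && [Not q]] && [Not q]] && [Not r]]]

4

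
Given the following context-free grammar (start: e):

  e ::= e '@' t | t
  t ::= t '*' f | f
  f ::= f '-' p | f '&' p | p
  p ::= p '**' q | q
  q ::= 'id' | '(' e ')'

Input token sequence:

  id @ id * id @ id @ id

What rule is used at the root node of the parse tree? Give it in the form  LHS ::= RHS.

e ::= e '@' t

[e [e [e [e [t [f [p [q id]]]]] @ [t [t [f [p [q id]]]] * [f [p [q id]]]]] @ [t [f [p [q id]]]]] @ [t [f [p [q id]]]]]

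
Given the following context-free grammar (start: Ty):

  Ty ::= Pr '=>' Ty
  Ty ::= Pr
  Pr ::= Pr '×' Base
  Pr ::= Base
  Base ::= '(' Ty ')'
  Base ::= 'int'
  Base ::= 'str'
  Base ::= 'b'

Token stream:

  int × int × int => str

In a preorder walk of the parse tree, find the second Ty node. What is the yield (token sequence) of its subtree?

str

[Ty [Pr [Pr [Pr [Base int]] × [Base int]] × [Base int]] => [Ty [Pr [Base str]]]]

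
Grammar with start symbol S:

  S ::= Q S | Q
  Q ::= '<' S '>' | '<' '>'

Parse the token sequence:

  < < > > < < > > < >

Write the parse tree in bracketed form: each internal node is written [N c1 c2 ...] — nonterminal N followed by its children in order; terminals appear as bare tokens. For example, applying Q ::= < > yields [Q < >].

S
Q S
< S > S
< Q > S
< < > > S
< < > > Q S
< < > > < S > S
< < > > < Q > S
< < > > < < > > S
< < > > < < > > Q
< < > > < < > > < >

[S [Q < [S [Q < >]] >] [S [Q < [S [Q < >]] >] [S [Q < >]]]]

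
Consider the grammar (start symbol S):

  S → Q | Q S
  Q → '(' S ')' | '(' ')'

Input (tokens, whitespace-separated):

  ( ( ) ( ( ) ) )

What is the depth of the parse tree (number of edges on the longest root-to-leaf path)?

7

[S [Q ( [S [Q ( )] [S [Q ( [S [Q ( )]] )]]] )]]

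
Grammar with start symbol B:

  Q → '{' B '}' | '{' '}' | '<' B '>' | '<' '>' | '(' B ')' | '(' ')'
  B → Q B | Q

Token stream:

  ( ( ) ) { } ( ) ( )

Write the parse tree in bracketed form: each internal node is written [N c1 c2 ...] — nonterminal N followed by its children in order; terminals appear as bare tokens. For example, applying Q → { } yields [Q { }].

B
Q B
( B ) B
( Q ) B
( ( ) ) B
( ( ) ) Q B
( ( ) ) { } B
( ( ) ) { } Q B
( ( ) ) { } ( ) B
( ( ) ) { } ( ) Q
( ( ) ) { } ( ) ( )

[B [Q ( [B [Q ( )]] )] [B [Q { }] [B [Q ( )] [B [Q ( )]]]]]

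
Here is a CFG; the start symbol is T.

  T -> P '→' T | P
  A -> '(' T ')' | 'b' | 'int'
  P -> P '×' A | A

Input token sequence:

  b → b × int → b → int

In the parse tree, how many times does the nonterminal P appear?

5

[T [P [A b]] → [T [P [P [A b]] × [A int]] → [T [P [A b]] → [T [P [A int]]]]]]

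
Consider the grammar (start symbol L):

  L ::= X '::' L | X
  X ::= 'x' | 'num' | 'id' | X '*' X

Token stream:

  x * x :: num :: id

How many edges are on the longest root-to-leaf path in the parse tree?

4

[L [X [X x] * [X x]] :: [L [X num] :: [L [X id]]]]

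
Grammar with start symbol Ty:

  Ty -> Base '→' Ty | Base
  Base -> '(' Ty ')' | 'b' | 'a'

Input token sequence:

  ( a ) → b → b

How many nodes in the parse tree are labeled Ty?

4

[Ty [Base ( [Ty [Base a]] )] → [Ty [Base b] → [Ty [Base b]]]]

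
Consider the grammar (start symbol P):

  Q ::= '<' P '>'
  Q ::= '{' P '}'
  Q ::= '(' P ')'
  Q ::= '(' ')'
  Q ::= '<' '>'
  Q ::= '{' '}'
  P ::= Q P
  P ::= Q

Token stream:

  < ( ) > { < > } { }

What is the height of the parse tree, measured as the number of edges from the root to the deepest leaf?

[P [Q < [P [Q ( )]] >] [P [Q { [P [Q < >]] }] [P [Q { }]]]]

5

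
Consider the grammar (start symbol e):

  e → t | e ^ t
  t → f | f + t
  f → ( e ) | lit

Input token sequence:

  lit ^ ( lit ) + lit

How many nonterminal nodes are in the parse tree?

11

[e [e [t [f lit]]] ^ [t [f ( [e [t [f lit]]] )] + [t [f lit]]]]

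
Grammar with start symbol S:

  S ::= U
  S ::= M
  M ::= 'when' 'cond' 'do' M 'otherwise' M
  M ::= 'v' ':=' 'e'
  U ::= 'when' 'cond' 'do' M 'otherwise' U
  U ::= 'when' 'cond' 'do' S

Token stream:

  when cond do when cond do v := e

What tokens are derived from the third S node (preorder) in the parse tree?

[S [U when cond do [S [U when cond do [S [M v := e]]]]]]

v := e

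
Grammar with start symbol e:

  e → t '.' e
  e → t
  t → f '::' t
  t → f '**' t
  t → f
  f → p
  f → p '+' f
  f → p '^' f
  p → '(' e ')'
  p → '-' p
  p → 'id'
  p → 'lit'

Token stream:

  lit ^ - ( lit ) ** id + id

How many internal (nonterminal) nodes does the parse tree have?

16

[e [t [f [p lit] ^ [f [p - [p ( [e [t [f [p lit]]]] )]]]] ** [t [f [p id] + [f [p id]]]]]]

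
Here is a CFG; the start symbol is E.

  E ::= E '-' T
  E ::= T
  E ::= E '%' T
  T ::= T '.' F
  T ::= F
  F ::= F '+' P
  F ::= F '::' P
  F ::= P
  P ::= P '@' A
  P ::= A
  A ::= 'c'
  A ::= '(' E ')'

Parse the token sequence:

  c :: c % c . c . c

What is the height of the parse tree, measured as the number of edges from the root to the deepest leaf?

[E [E [T [F [F [P [A c]]] :: [P [A c]]]]] % [T [T [T [F [P [A c]]]] . [F [P [A c]]]] . [F [P [A c]]]]]

7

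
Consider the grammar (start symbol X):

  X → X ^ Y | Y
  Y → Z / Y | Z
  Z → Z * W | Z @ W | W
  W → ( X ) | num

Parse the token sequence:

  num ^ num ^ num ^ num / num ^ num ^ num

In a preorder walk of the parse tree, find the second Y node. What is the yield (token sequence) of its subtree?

num

[X [X [X [X [X [X [Y [Z [W num]]]] ^ [Y [Z [W num]]]] ^ [Y [Z [W num]]]] ^ [Y [Z [W num]] / [Y [Z [W num]]]]] ^ [Y [Z [W num]]]] ^ [Y [Z [W num]]]]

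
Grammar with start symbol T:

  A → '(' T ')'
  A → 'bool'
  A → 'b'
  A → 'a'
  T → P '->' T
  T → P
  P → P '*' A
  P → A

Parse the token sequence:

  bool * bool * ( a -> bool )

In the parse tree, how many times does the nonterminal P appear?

[T [P [P [P [A bool]] * [A bool]] * [A ( [T [P [A a]] -> [T [P [A bool]]]] )]]]

5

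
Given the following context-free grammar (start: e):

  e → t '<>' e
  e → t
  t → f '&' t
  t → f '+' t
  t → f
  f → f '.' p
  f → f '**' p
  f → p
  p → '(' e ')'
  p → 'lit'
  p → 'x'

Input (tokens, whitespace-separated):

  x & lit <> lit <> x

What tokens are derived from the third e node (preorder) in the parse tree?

[e [t [f [p x]] & [t [f [p lit]]]] <> [e [t [f [p lit]]] <> [e [t [f [p x]]]]]]

x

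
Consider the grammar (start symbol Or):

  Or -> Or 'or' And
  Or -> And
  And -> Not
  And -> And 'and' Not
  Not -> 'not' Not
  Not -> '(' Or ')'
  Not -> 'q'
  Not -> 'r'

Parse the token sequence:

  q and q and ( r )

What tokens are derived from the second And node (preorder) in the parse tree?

q and q

[Or [And [And [And [Not q]] and [Not q]] and [Not ( [Or [And [Not r]]] )]]]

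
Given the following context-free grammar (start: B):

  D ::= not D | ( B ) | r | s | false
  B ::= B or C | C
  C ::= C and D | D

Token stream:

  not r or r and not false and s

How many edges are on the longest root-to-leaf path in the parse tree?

[B [B [C [D not [D r]]]] or [C [C [C [D r]] and [D not [D false]]] and [D s]]]

5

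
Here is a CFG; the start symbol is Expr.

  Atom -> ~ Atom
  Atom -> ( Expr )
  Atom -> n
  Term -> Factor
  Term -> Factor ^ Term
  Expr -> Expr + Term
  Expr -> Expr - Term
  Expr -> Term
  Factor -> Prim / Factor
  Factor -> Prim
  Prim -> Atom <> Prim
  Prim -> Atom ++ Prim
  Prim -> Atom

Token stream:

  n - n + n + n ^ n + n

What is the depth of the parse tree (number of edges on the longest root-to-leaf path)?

[Expr [Expr [Expr [Expr [Expr [Term [Factor [Prim [Atom n]]]]] - [Term [Factor [Prim [Atom n]]]]] + [Term [Factor [Prim [Atom n]]]]] + [Term [Factor [Prim [Atom n]]] ^ [Term [Factor [Prim [Atom n]]]]]] + [Term [Factor [Prim [Atom n]]]]]

9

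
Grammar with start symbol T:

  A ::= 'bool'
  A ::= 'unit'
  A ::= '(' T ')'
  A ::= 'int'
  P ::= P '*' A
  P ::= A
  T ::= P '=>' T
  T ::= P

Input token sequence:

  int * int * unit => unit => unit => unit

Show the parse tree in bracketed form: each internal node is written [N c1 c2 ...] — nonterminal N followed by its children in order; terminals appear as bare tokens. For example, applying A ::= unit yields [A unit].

[T [P [P [P [A int]] * [A int]] * [A unit]] => [T [P [A unit]] => [T [P [A unit]] => [T [P [A unit]]]]]]

T
P => T
P * A => T
P * A * A => T
A * A * A => T
int * A * A => T
int * int * A => T
int * int * unit => T
int * int * unit => P => T
int * int * unit => A => T
int * int * unit => unit => T
int * int * unit => unit => P => T
int * int * unit => unit => A => T
int * int * unit => unit => unit => T
int * int * unit => unit => unit => P
int * int * unit => unit => unit => A
int * int * unit => unit => unit => unit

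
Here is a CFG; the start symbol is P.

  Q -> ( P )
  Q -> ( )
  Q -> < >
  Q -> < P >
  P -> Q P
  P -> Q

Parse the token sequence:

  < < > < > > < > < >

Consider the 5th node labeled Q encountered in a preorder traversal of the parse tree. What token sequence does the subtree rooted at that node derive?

[P [Q < [P [Q < >] [P [Q < >]]] >] [P [Q < >] [P [Q < >]]]]

< >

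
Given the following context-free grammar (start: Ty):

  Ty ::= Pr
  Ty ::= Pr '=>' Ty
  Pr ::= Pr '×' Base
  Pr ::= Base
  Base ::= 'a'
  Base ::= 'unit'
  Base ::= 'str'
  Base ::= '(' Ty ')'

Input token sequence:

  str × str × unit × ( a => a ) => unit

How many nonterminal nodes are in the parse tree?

[Ty [Pr [Pr [Pr [Pr [Base str]] × [Base str]] × [Base unit]] × [Base ( [Ty [Pr [Base a]] => [Ty [Pr [Base a]]]] )]] => [Ty [Pr [Base unit]]]]

18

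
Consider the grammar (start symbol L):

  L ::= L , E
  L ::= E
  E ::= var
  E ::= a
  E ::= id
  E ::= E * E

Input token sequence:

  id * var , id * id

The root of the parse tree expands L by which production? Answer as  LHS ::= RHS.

[L [L [E [E id] * [E var]]] , [E [E id] * [E id]]]

L ::= L , E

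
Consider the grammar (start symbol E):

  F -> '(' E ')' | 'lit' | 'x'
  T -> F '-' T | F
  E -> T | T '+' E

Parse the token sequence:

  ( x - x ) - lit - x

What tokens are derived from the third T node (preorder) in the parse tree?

[E [T [F ( [E [T [F x] - [T [F x]]]] )] - [T [F lit] - [T [F x]]]]]

x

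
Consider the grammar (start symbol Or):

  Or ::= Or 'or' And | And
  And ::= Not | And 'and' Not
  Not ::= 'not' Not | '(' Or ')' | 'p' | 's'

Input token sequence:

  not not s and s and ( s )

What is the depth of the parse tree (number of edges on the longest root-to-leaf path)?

[Or [And [And [And [Not not [Not not [Not s]]]] and [Not s]] and [Not ( [Or [And [Not s]]] )]]]

7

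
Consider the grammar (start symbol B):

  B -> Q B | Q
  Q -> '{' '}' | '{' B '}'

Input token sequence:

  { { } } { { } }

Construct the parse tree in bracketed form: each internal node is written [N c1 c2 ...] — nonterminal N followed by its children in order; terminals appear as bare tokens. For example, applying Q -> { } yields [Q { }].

[B [Q { [B [Q { }]] }] [B [Q { [B [Q { }]] }]]]

B
Q B
{ B } B
{ Q } B
{ { } } B
{ { } } Q
{ { } } { B }
{ { } } { Q }
{ { } } { { } }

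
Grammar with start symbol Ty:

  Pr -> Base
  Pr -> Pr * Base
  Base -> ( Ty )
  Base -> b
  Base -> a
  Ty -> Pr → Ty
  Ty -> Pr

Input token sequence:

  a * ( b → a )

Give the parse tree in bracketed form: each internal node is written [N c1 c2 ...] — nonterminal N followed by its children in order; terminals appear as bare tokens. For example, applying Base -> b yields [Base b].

[Ty [Pr [Pr [Base a]] * [Base ( [Ty [Pr [Base b]] → [Ty [Pr [Base a]]]] )]]]

Ty
Pr
Pr * Base
Base * Base
a * Base
a * ( Ty )
a * ( Pr → Ty )
a * ( Base → Ty )
a * ( b → Ty )
a * ( b → Pr )
a * ( b → Base )
a * ( b → a )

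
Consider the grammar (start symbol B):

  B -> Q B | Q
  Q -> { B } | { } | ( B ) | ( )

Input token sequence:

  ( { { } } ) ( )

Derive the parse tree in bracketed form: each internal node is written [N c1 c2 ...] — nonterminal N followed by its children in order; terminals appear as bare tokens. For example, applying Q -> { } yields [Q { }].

B
Q B
( B ) B
( Q ) B
( { B } ) B
( { Q } ) B
( { { } } ) B
( { { } } ) Q
( { { } } ) ( )

[B [Q ( [B [Q { [B [Q { }]] }]] )] [B [Q ( )]]]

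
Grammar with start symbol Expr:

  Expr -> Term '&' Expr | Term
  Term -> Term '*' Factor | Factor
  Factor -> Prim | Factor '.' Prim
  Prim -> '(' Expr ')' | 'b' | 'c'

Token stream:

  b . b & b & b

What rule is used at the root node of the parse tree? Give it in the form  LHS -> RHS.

[Expr [Term [Factor [Factor [Prim b]] . [Prim b]]] & [Expr [Term [Factor [Prim b]]] & [Expr [Term [Factor [Prim b]]]]]]

Expr -> Term '&' Expr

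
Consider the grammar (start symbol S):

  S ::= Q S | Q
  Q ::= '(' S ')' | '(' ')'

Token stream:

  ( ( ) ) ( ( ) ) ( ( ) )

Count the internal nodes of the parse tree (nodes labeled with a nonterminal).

12

[S [Q ( [S [Q ( )]] )] [S [Q ( [S [Q ( )]] )] [S [Q ( [S [Q ( )]] )]]]]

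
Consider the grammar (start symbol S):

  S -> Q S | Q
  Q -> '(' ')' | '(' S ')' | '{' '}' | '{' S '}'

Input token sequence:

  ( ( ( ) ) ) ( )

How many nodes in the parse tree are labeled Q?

[S [Q ( [S [Q ( [S [Q ( )]] )]] )] [S [Q ( )]]]

4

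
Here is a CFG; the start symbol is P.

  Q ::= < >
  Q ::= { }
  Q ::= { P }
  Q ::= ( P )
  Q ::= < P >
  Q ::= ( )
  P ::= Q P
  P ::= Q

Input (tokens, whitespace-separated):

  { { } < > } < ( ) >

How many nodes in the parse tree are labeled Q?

[P [Q { [P [Q { }] [P [Q < >]]] }] [P [Q < [P [Q ( )]] >]]]

5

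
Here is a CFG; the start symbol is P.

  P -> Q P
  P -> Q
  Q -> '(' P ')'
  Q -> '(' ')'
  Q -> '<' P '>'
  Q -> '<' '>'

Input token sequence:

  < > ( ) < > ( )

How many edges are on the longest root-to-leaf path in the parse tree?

[P [Q < >] [P [Q ( )] [P [Q < >] [P [Q ( )]]]]]

5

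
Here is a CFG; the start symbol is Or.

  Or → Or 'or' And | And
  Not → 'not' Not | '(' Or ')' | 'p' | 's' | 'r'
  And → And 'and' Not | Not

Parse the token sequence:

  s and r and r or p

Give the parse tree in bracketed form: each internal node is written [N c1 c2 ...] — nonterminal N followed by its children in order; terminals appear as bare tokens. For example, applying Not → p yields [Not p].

[Or [Or [And [And [And [Not s]] and [Not r]] and [Not r]]] or [And [Not p]]]

Or
Or or And
And or And
And and Not or And
And and Not and Not or And
Not and Not and Not or And
s and Not and Not or And
s and r and Not or And
s and r and r or And
s and r and r or Not
s and r and r or p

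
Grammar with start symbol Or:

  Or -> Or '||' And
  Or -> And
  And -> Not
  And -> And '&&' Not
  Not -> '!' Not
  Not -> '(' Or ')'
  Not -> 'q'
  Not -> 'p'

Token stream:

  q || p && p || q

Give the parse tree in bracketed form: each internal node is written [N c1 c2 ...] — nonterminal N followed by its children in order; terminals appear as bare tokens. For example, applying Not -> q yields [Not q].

Or
Or || And
Or || And || And
And || And || And
Not || And || And
q || And || And
q || And && Not || And
q || Not && Not || And
q || p && Not || And
q || p && p || And
q || p && p || Not
q || p && p || q

[Or [Or [Or [And [Not q]]] || [And [And [Not p]] && [Not p]]] || [And [Not q]]]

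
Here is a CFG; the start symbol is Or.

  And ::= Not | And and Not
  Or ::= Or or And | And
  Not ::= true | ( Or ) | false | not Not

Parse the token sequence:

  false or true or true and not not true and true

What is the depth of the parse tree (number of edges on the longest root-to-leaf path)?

[Or [Or [Or [And [Not false]]] or [And [Not true]]] or [And [And [And [Not true]] and [Not not [Not not [Not true]]]] and [Not true]]]

6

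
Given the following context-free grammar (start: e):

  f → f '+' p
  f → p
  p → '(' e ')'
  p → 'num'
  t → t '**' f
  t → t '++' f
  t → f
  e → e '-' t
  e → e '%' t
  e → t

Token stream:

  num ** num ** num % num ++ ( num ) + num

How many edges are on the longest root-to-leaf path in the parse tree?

9

[e [e [t [t [t [f [p num]]] ** [f [p num]]] ** [f [p num]]]] % [t [t [f [p num]]] ++ [f [f [p ( [e [t [f [p num]]]] )]] + [p num]]]]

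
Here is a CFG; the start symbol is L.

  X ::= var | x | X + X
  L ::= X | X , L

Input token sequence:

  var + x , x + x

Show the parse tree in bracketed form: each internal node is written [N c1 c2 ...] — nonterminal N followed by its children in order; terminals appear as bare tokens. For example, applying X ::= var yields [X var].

L
X , L
X + X , L
var + X , L
var + x , L
var + x , X
var + x , X + X
var + x , x + X
var + x , x + x

[L [X [X var] + [X x]] , [L [X [X x] + [X x]]]]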